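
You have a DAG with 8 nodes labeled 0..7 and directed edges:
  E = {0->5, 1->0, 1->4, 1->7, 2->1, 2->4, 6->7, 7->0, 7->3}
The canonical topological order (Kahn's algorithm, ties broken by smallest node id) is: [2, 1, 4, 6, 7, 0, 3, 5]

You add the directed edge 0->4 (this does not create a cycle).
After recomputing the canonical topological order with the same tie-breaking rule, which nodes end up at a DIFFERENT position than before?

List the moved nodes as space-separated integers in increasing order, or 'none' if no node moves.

Answer: 0 3 4 6 7

Derivation:
Old toposort: [2, 1, 4, 6, 7, 0, 3, 5]
Added edge 0->4
Recompute Kahn (smallest-id tiebreak):
  initial in-degrees: [2, 1, 0, 1, 3, 1, 0, 2]
  ready (indeg=0): [2, 6]
  pop 2: indeg[1]->0; indeg[4]->2 | ready=[1, 6] | order so far=[2]
  pop 1: indeg[0]->1; indeg[4]->1; indeg[7]->1 | ready=[6] | order so far=[2, 1]
  pop 6: indeg[7]->0 | ready=[7] | order so far=[2, 1, 6]
  pop 7: indeg[0]->0; indeg[3]->0 | ready=[0, 3] | order so far=[2, 1, 6, 7]
  pop 0: indeg[4]->0; indeg[5]->0 | ready=[3, 4, 5] | order so far=[2, 1, 6, 7, 0]
  pop 3: no out-edges | ready=[4, 5] | order so far=[2, 1, 6, 7, 0, 3]
  pop 4: no out-edges | ready=[5] | order so far=[2, 1, 6, 7, 0, 3, 4]
  pop 5: no out-edges | ready=[] | order so far=[2, 1, 6, 7, 0, 3, 4, 5]
New canonical toposort: [2, 1, 6, 7, 0, 3, 4, 5]
Compare positions:
  Node 0: index 5 -> 4 (moved)
  Node 1: index 1 -> 1 (same)
  Node 2: index 0 -> 0 (same)
  Node 3: index 6 -> 5 (moved)
  Node 4: index 2 -> 6 (moved)
  Node 5: index 7 -> 7 (same)
  Node 6: index 3 -> 2 (moved)
  Node 7: index 4 -> 3 (moved)
Nodes that changed position: 0 3 4 6 7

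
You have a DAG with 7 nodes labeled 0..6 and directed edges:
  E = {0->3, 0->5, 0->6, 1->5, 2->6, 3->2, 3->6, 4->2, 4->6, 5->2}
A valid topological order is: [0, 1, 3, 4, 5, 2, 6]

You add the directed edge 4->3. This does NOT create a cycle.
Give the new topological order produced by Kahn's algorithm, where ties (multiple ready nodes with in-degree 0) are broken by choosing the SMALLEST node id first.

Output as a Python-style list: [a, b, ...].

Old toposort: [0, 1, 3, 4, 5, 2, 6]
Added edge: 4->3
Position of 4 (3) > position of 3 (2). Must reorder: 4 must now come before 3.
Run Kahn's algorithm (break ties by smallest node id):
  initial in-degrees: [0, 0, 3, 2, 0, 2, 4]
  ready (indeg=0): [0, 1, 4]
  pop 0: indeg[3]->1; indeg[5]->1; indeg[6]->3 | ready=[1, 4] | order so far=[0]
  pop 1: indeg[5]->0 | ready=[4, 5] | order so far=[0, 1]
  pop 4: indeg[2]->2; indeg[3]->0; indeg[6]->2 | ready=[3, 5] | order so far=[0, 1, 4]
  pop 3: indeg[2]->1; indeg[6]->1 | ready=[5] | order so far=[0, 1, 4, 3]
  pop 5: indeg[2]->0 | ready=[2] | order so far=[0, 1, 4, 3, 5]
  pop 2: indeg[6]->0 | ready=[6] | order so far=[0, 1, 4, 3, 5, 2]
  pop 6: no out-edges | ready=[] | order so far=[0, 1, 4, 3, 5, 2, 6]
  Result: [0, 1, 4, 3, 5, 2, 6]

Answer: [0, 1, 4, 3, 5, 2, 6]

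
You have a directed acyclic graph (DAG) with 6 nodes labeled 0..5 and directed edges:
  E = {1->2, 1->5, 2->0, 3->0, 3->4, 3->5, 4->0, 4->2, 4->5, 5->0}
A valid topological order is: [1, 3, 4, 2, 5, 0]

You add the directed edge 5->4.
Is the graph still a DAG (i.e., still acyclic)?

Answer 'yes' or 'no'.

Given toposort: [1, 3, 4, 2, 5, 0]
Position of 5: index 4; position of 4: index 2
New edge 5->4: backward (u after v in old order)
Backward edge: old toposort is now invalid. Check if this creates a cycle.
Does 4 already reach 5? Reachable from 4: [0, 2, 4, 5]. YES -> cycle!
Still a DAG? no

Answer: no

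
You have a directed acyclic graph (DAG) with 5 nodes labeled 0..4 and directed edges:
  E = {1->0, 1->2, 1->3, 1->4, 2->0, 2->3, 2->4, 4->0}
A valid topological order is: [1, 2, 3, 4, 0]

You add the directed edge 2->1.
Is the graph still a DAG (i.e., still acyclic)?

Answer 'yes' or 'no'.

Answer: no

Derivation:
Given toposort: [1, 2, 3, 4, 0]
Position of 2: index 1; position of 1: index 0
New edge 2->1: backward (u after v in old order)
Backward edge: old toposort is now invalid. Check if this creates a cycle.
Does 1 already reach 2? Reachable from 1: [0, 1, 2, 3, 4]. YES -> cycle!
Still a DAG? no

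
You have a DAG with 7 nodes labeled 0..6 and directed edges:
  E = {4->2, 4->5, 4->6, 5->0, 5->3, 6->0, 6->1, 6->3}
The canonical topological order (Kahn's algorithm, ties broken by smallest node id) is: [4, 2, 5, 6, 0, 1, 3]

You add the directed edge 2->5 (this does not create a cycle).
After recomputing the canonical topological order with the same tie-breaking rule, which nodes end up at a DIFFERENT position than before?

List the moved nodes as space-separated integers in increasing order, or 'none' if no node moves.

Old toposort: [4, 2, 5, 6, 0, 1, 3]
Added edge 2->5
Recompute Kahn (smallest-id tiebreak):
  initial in-degrees: [2, 1, 1, 2, 0, 2, 1]
  ready (indeg=0): [4]
  pop 4: indeg[2]->0; indeg[5]->1; indeg[6]->0 | ready=[2, 6] | order so far=[4]
  pop 2: indeg[5]->0 | ready=[5, 6] | order so far=[4, 2]
  pop 5: indeg[0]->1; indeg[3]->1 | ready=[6] | order so far=[4, 2, 5]
  pop 6: indeg[0]->0; indeg[1]->0; indeg[3]->0 | ready=[0, 1, 3] | order so far=[4, 2, 5, 6]
  pop 0: no out-edges | ready=[1, 3] | order so far=[4, 2, 5, 6, 0]
  pop 1: no out-edges | ready=[3] | order so far=[4, 2, 5, 6, 0, 1]
  pop 3: no out-edges | ready=[] | order so far=[4, 2, 5, 6, 0, 1, 3]
New canonical toposort: [4, 2, 5, 6, 0, 1, 3]
Compare positions:
  Node 0: index 4 -> 4 (same)
  Node 1: index 5 -> 5 (same)
  Node 2: index 1 -> 1 (same)
  Node 3: index 6 -> 6 (same)
  Node 4: index 0 -> 0 (same)
  Node 5: index 2 -> 2 (same)
  Node 6: index 3 -> 3 (same)
Nodes that changed position: none

Answer: none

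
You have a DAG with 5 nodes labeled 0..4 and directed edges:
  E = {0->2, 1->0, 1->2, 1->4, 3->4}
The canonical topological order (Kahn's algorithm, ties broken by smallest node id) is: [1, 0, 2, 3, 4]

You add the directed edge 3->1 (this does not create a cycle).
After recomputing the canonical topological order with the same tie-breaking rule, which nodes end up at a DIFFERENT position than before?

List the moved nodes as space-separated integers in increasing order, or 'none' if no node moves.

Old toposort: [1, 0, 2, 3, 4]
Added edge 3->1
Recompute Kahn (smallest-id tiebreak):
  initial in-degrees: [1, 1, 2, 0, 2]
  ready (indeg=0): [3]
  pop 3: indeg[1]->0; indeg[4]->1 | ready=[1] | order so far=[3]
  pop 1: indeg[0]->0; indeg[2]->1; indeg[4]->0 | ready=[0, 4] | order so far=[3, 1]
  pop 0: indeg[2]->0 | ready=[2, 4] | order so far=[3, 1, 0]
  pop 2: no out-edges | ready=[4] | order so far=[3, 1, 0, 2]
  pop 4: no out-edges | ready=[] | order so far=[3, 1, 0, 2, 4]
New canonical toposort: [3, 1, 0, 2, 4]
Compare positions:
  Node 0: index 1 -> 2 (moved)
  Node 1: index 0 -> 1 (moved)
  Node 2: index 2 -> 3 (moved)
  Node 3: index 3 -> 0 (moved)
  Node 4: index 4 -> 4 (same)
Nodes that changed position: 0 1 2 3

Answer: 0 1 2 3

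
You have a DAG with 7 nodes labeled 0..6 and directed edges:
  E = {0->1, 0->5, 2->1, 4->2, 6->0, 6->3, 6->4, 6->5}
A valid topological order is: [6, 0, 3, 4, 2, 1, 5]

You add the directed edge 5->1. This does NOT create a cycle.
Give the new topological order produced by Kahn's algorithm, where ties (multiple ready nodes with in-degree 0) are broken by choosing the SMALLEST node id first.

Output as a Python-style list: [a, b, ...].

Answer: [6, 0, 3, 4, 2, 5, 1]

Derivation:
Old toposort: [6, 0, 3, 4, 2, 1, 5]
Added edge: 5->1
Position of 5 (6) > position of 1 (5). Must reorder: 5 must now come before 1.
Run Kahn's algorithm (break ties by smallest node id):
  initial in-degrees: [1, 3, 1, 1, 1, 2, 0]
  ready (indeg=0): [6]
  pop 6: indeg[0]->0; indeg[3]->0; indeg[4]->0; indeg[5]->1 | ready=[0, 3, 4] | order so far=[6]
  pop 0: indeg[1]->2; indeg[5]->0 | ready=[3, 4, 5] | order so far=[6, 0]
  pop 3: no out-edges | ready=[4, 5] | order so far=[6, 0, 3]
  pop 4: indeg[2]->0 | ready=[2, 5] | order so far=[6, 0, 3, 4]
  pop 2: indeg[1]->1 | ready=[5] | order so far=[6, 0, 3, 4, 2]
  pop 5: indeg[1]->0 | ready=[1] | order so far=[6, 0, 3, 4, 2, 5]
  pop 1: no out-edges | ready=[] | order so far=[6, 0, 3, 4, 2, 5, 1]
  Result: [6, 0, 3, 4, 2, 5, 1]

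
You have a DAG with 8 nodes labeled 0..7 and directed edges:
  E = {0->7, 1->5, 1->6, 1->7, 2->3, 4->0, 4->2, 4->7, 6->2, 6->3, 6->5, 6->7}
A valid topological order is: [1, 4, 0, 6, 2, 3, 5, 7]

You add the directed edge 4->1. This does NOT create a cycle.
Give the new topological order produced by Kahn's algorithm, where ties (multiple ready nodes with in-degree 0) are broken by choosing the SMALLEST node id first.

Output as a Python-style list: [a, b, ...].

Answer: [4, 0, 1, 6, 2, 3, 5, 7]

Derivation:
Old toposort: [1, 4, 0, 6, 2, 3, 5, 7]
Added edge: 4->1
Position of 4 (1) > position of 1 (0). Must reorder: 4 must now come before 1.
Run Kahn's algorithm (break ties by smallest node id):
  initial in-degrees: [1, 1, 2, 2, 0, 2, 1, 4]
  ready (indeg=0): [4]
  pop 4: indeg[0]->0; indeg[1]->0; indeg[2]->1; indeg[7]->3 | ready=[0, 1] | order so far=[4]
  pop 0: indeg[7]->2 | ready=[1] | order so far=[4, 0]
  pop 1: indeg[5]->1; indeg[6]->0; indeg[7]->1 | ready=[6] | order so far=[4, 0, 1]
  pop 6: indeg[2]->0; indeg[3]->1; indeg[5]->0; indeg[7]->0 | ready=[2, 5, 7] | order so far=[4, 0, 1, 6]
  pop 2: indeg[3]->0 | ready=[3, 5, 7] | order so far=[4, 0, 1, 6, 2]
  pop 3: no out-edges | ready=[5, 7] | order so far=[4, 0, 1, 6, 2, 3]
  pop 5: no out-edges | ready=[7] | order so far=[4, 0, 1, 6, 2, 3, 5]
  pop 7: no out-edges | ready=[] | order so far=[4, 0, 1, 6, 2, 3, 5, 7]
  Result: [4, 0, 1, 6, 2, 3, 5, 7]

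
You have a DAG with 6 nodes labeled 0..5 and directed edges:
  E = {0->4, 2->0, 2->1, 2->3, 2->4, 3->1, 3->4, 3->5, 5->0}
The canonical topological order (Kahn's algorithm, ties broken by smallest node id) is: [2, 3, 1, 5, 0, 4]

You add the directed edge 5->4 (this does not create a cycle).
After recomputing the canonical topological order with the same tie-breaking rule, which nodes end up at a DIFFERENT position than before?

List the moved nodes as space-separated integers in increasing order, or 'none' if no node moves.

Answer: none

Derivation:
Old toposort: [2, 3, 1, 5, 0, 4]
Added edge 5->4
Recompute Kahn (smallest-id tiebreak):
  initial in-degrees: [2, 2, 0, 1, 4, 1]
  ready (indeg=0): [2]
  pop 2: indeg[0]->1; indeg[1]->1; indeg[3]->0; indeg[4]->3 | ready=[3] | order so far=[2]
  pop 3: indeg[1]->0; indeg[4]->2; indeg[5]->0 | ready=[1, 5] | order so far=[2, 3]
  pop 1: no out-edges | ready=[5] | order so far=[2, 3, 1]
  pop 5: indeg[0]->0; indeg[4]->1 | ready=[0] | order so far=[2, 3, 1, 5]
  pop 0: indeg[4]->0 | ready=[4] | order so far=[2, 3, 1, 5, 0]
  pop 4: no out-edges | ready=[] | order so far=[2, 3, 1, 5, 0, 4]
New canonical toposort: [2, 3, 1, 5, 0, 4]
Compare positions:
  Node 0: index 4 -> 4 (same)
  Node 1: index 2 -> 2 (same)
  Node 2: index 0 -> 0 (same)
  Node 3: index 1 -> 1 (same)
  Node 4: index 5 -> 5 (same)
  Node 5: index 3 -> 3 (same)
Nodes that changed position: none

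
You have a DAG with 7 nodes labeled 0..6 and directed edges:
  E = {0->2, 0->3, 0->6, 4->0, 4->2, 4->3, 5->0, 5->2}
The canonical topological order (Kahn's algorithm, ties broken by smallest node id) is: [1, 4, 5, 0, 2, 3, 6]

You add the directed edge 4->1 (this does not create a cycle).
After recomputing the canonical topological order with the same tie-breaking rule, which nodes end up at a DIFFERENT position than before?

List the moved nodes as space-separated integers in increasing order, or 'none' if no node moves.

Answer: 1 4

Derivation:
Old toposort: [1, 4, 5, 0, 2, 3, 6]
Added edge 4->1
Recompute Kahn (smallest-id tiebreak):
  initial in-degrees: [2, 1, 3, 2, 0, 0, 1]
  ready (indeg=0): [4, 5]
  pop 4: indeg[0]->1; indeg[1]->0; indeg[2]->2; indeg[3]->1 | ready=[1, 5] | order so far=[4]
  pop 1: no out-edges | ready=[5] | order so far=[4, 1]
  pop 5: indeg[0]->0; indeg[2]->1 | ready=[0] | order so far=[4, 1, 5]
  pop 0: indeg[2]->0; indeg[3]->0; indeg[6]->0 | ready=[2, 3, 6] | order so far=[4, 1, 5, 0]
  pop 2: no out-edges | ready=[3, 6] | order so far=[4, 1, 5, 0, 2]
  pop 3: no out-edges | ready=[6] | order so far=[4, 1, 5, 0, 2, 3]
  pop 6: no out-edges | ready=[] | order so far=[4, 1, 5, 0, 2, 3, 6]
New canonical toposort: [4, 1, 5, 0, 2, 3, 6]
Compare positions:
  Node 0: index 3 -> 3 (same)
  Node 1: index 0 -> 1 (moved)
  Node 2: index 4 -> 4 (same)
  Node 3: index 5 -> 5 (same)
  Node 4: index 1 -> 0 (moved)
  Node 5: index 2 -> 2 (same)
  Node 6: index 6 -> 6 (same)
Nodes that changed position: 1 4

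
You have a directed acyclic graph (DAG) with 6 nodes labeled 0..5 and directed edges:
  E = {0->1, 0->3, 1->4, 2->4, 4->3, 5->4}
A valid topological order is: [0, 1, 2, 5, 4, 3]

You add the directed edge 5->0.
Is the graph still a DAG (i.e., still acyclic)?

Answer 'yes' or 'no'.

Answer: yes

Derivation:
Given toposort: [0, 1, 2, 5, 4, 3]
Position of 5: index 3; position of 0: index 0
New edge 5->0: backward (u after v in old order)
Backward edge: old toposort is now invalid. Check if this creates a cycle.
Does 0 already reach 5? Reachable from 0: [0, 1, 3, 4]. NO -> still a DAG (reorder needed).
Still a DAG? yes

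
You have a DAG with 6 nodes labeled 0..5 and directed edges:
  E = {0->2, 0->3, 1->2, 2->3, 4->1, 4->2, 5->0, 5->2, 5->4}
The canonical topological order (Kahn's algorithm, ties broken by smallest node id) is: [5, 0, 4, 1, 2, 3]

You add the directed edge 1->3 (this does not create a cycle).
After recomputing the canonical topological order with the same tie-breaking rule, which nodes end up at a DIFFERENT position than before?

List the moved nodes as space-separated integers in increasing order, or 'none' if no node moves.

Old toposort: [5, 0, 4, 1, 2, 3]
Added edge 1->3
Recompute Kahn (smallest-id tiebreak):
  initial in-degrees: [1, 1, 4, 3, 1, 0]
  ready (indeg=0): [5]
  pop 5: indeg[0]->0; indeg[2]->3; indeg[4]->0 | ready=[0, 4] | order so far=[5]
  pop 0: indeg[2]->2; indeg[3]->2 | ready=[4] | order so far=[5, 0]
  pop 4: indeg[1]->0; indeg[2]->1 | ready=[1] | order so far=[5, 0, 4]
  pop 1: indeg[2]->0; indeg[3]->1 | ready=[2] | order so far=[5, 0, 4, 1]
  pop 2: indeg[3]->0 | ready=[3] | order so far=[5, 0, 4, 1, 2]
  pop 3: no out-edges | ready=[] | order so far=[5, 0, 4, 1, 2, 3]
New canonical toposort: [5, 0, 4, 1, 2, 3]
Compare positions:
  Node 0: index 1 -> 1 (same)
  Node 1: index 3 -> 3 (same)
  Node 2: index 4 -> 4 (same)
  Node 3: index 5 -> 5 (same)
  Node 4: index 2 -> 2 (same)
  Node 5: index 0 -> 0 (same)
Nodes that changed position: none

Answer: none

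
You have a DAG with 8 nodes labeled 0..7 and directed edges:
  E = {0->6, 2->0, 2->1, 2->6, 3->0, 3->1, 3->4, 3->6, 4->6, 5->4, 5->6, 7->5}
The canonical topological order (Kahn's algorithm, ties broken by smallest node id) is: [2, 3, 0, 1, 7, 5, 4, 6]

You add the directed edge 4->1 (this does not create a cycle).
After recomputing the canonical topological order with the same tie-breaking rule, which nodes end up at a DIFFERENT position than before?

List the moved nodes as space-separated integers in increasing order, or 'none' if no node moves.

Old toposort: [2, 3, 0, 1, 7, 5, 4, 6]
Added edge 4->1
Recompute Kahn (smallest-id tiebreak):
  initial in-degrees: [2, 3, 0, 0, 2, 1, 5, 0]
  ready (indeg=0): [2, 3, 7]
  pop 2: indeg[0]->1; indeg[1]->2; indeg[6]->4 | ready=[3, 7] | order so far=[2]
  pop 3: indeg[0]->0; indeg[1]->1; indeg[4]->1; indeg[6]->3 | ready=[0, 7] | order so far=[2, 3]
  pop 0: indeg[6]->2 | ready=[7] | order so far=[2, 3, 0]
  pop 7: indeg[5]->0 | ready=[5] | order so far=[2, 3, 0, 7]
  pop 5: indeg[4]->0; indeg[6]->1 | ready=[4] | order so far=[2, 3, 0, 7, 5]
  pop 4: indeg[1]->0; indeg[6]->0 | ready=[1, 6] | order so far=[2, 3, 0, 7, 5, 4]
  pop 1: no out-edges | ready=[6] | order so far=[2, 3, 0, 7, 5, 4, 1]
  pop 6: no out-edges | ready=[] | order so far=[2, 3, 0, 7, 5, 4, 1, 6]
New canonical toposort: [2, 3, 0, 7, 5, 4, 1, 6]
Compare positions:
  Node 0: index 2 -> 2 (same)
  Node 1: index 3 -> 6 (moved)
  Node 2: index 0 -> 0 (same)
  Node 3: index 1 -> 1 (same)
  Node 4: index 6 -> 5 (moved)
  Node 5: index 5 -> 4 (moved)
  Node 6: index 7 -> 7 (same)
  Node 7: index 4 -> 3 (moved)
Nodes that changed position: 1 4 5 7

Answer: 1 4 5 7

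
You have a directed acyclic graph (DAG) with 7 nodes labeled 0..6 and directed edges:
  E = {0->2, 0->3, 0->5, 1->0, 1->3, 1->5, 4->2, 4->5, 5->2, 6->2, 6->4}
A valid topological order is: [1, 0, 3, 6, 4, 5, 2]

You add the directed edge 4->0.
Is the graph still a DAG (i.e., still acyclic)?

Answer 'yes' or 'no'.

Given toposort: [1, 0, 3, 6, 4, 5, 2]
Position of 4: index 4; position of 0: index 1
New edge 4->0: backward (u after v in old order)
Backward edge: old toposort is now invalid. Check if this creates a cycle.
Does 0 already reach 4? Reachable from 0: [0, 2, 3, 5]. NO -> still a DAG (reorder needed).
Still a DAG? yes

Answer: yes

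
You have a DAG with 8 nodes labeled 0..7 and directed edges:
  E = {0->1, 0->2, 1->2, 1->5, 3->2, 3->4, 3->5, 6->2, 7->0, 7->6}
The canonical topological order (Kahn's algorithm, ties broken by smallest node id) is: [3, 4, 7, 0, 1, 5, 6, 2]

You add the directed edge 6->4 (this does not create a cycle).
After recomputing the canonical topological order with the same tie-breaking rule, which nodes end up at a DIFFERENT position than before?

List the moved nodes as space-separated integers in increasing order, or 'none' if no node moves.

Answer: 0 1 2 4 5 6 7

Derivation:
Old toposort: [3, 4, 7, 0, 1, 5, 6, 2]
Added edge 6->4
Recompute Kahn (smallest-id tiebreak):
  initial in-degrees: [1, 1, 4, 0, 2, 2, 1, 0]
  ready (indeg=0): [3, 7]
  pop 3: indeg[2]->3; indeg[4]->1; indeg[5]->1 | ready=[7] | order so far=[3]
  pop 7: indeg[0]->0; indeg[6]->0 | ready=[0, 6] | order so far=[3, 7]
  pop 0: indeg[1]->0; indeg[2]->2 | ready=[1, 6] | order so far=[3, 7, 0]
  pop 1: indeg[2]->1; indeg[5]->0 | ready=[5, 6] | order so far=[3, 7, 0, 1]
  pop 5: no out-edges | ready=[6] | order so far=[3, 7, 0, 1, 5]
  pop 6: indeg[2]->0; indeg[4]->0 | ready=[2, 4] | order so far=[3, 7, 0, 1, 5, 6]
  pop 2: no out-edges | ready=[4] | order so far=[3, 7, 0, 1, 5, 6, 2]
  pop 4: no out-edges | ready=[] | order so far=[3, 7, 0, 1, 5, 6, 2, 4]
New canonical toposort: [3, 7, 0, 1, 5, 6, 2, 4]
Compare positions:
  Node 0: index 3 -> 2 (moved)
  Node 1: index 4 -> 3 (moved)
  Node 2: index 7 -> 6 (moved)
  Node 3: index 0 -> 0 (same)
  Node 4: index 1 -> 7 (moved)
  Node 5: index 5 -> 4 (moved)
  Node 6: index 6 -> 5 (moved)
  Node 7: index 2 -> 1 (moved)
Nodes that changed position: 0 1 2 4 5 6 7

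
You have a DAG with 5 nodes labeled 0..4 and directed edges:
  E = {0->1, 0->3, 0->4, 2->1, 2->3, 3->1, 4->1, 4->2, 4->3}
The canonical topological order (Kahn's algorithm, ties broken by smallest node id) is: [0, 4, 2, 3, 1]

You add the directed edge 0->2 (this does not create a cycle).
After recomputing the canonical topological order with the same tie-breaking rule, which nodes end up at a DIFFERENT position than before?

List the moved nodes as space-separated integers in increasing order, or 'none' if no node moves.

Answer: none

Derivation:
Old toposort: [0, 4, 2, 3, 1]
Added edge 0->2
Recompute Kahn (smallest-id tiebreak):
  initial in-degrees: [0, 4, 2, 3, 1]
  ready (indeg=0): [0]
  pop 0: indeg[1]->3; indeg[2]->1; indeg[3]->2; indeg[4]->0 | ready=[4] | order so far=[0]
  pop 4: indeg[1]->2; indeg[2]->0; indeg[3]->1 | ready=[2] | order so far=[0, 4]
  pop 2: indeg[1]->1; indeg[3]->0 | ready=[3] | order so far=[0, 4, 2]
  pop 3: indeg[1]->0 | ready=[1] | order so far=[0, 4, 2, 3]
  pop 1: no out-edges | ready=[] | order so far=[0, 4, 2, 3, 1]
New canonical toposort: [0, 4, 2, 3, 1]
Compare positions:
  Node 0: index 0 -> 0 (same)
  Node 1: index 4 -> 4 (same)
  Node 2: index 2 -> 2 (same)
  Node 3: index 3 -> 3 (same)
  Node 4: index 1 -> 1 (same)
Nodes that changed position: none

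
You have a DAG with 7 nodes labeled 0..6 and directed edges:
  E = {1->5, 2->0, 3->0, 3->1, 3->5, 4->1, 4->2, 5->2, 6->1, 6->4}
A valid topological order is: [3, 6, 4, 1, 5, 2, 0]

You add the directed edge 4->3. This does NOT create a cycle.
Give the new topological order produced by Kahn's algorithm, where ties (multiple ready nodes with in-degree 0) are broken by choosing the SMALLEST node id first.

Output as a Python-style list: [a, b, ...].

Old toposort: [3, 6, 4, 1, 5, 2, 0]
Added edge: 4->3
Position of 4 (2) > position of 3 (0). Must reorder: 4 must now come before 3.
Run Kahn's algorithm (break ties by smallest node id):
  initial in-degrees: [2, 3, 2, 1, 1, 2, 0]
  ready (indeg=0): [6]
  pop 6: indeg[1]->2; indeg[4]->0 | ready=[4] | order so far=[6]
  pop 4: indeg[1]->1; indeg[2]->1; indeg[3]->0 | ready=[3] | order so far=[6, 4]
  pop 3: indeg[0]->1; indeg[1]->0; indeg[5]->1 | ready=[1] | order so far=[6, 4, 3]
  pop 1: indeg[5]->0 | ready=[5] | order so far=[6, 4, 3, 1]
  pop 5: indeg[2]->0 | ready=[2] | order so far=[6, 4, 3, 1, 5]
  pop 2: indeg[0]->0 | ready=[0] | order so far=[6, 4, 3, 1, 5, 2]
  pop 0: no out-edges | ready=[] | order so far=[6, 4, 3, 1, 5, 2, 0]
  Result: [6, 4, 3, 1, 5, 2, 0]

Answer: [6, 4, 3, 1, 5, 2, 0]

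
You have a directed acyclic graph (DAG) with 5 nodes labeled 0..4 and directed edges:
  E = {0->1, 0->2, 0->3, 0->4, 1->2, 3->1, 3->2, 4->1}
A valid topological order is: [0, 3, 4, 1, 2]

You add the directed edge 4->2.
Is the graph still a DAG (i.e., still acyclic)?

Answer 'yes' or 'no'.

Given toposort: [0, 3, 4, 1, 2]
Position of 4: index 2; position of 2: index 4
New edge 4->2: forward
Forward edge: respects the existing order. Still a DAG, same toposort still valid.
Still a DAG? yes

Answer: yes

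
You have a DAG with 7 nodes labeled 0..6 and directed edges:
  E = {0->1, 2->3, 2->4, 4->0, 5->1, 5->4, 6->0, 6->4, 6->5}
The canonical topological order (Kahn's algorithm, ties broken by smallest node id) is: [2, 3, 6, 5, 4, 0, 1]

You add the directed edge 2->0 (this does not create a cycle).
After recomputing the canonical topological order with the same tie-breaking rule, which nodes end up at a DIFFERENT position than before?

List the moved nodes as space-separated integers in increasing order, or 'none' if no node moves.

Answer: none

Derivation:
Old toposort: [2, 3, 6, 5, 4, 0, 1]
Added edge 2->0
Recompute Kahn (smallest-id tiebreak):
  initial in-degrees: [3, 2, 0, 1, 3, 1, 0]
  ready (indeg=0): [2, 6]
  pop 2: indeg[0]->2; indeg[3]->0; indeg[4]->2 | ready=[3, 6] | order so far=[2]
  pop 3: no out-edges | ready=[6] | order so far=[2, 3]
  pop 6: indeg[0]->1; indeg[4]->1; indeg[5]->0 | ready=[5] | order so far=[2, 3, 6]
  pop 5: indeg[1]->1; indeg[4]->0 | ready=[4] | order so far=[2, 3, 6, 5]
  pop 4: indeg[0]->0 | ready=[0] | order so far=[2, 3, 6, 5, 4]
  pop 0: indeg[1]->0 | ready=[1] | order so far=[2, 3, 6, 5, 4, 0]
  pop 1: no out-edges | ready=[] | order so far=[2, 3, 6, 5, 4, 0, 1]
New canonical toposort: [2, 3, 6, 5, 4, 0, 1]
Compare positions:
  Node 0: index 5 -> 5 (same)
  Node 1: index 6 -> 6 (same)
  Node 2: index 0 -> 0 (same)
  Node 3: index 1 -> 1 (same)
  Node 4: index 4 -> 4 (same)
  Node 5: index 3 -> 3 (same)
  Node 6: index 2 -> 2 (same)
Nodes that changed position: none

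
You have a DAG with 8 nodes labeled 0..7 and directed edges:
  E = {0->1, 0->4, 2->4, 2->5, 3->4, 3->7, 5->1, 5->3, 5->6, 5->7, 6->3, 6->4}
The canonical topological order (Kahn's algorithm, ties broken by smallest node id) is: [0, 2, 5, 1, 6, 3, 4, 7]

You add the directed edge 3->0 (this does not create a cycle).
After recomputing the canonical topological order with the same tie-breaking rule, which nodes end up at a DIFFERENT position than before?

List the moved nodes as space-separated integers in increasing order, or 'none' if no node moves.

Old toposort: [0, 2, 5, 1, 6, 3, 4, 7]
Added edge 3->0
Recompute Kahn (smallest-id tiebreak):
  initial in-degrees: [1, 2, 0, 2, 4, 1, 1, 2]
  ready (indeg=0): [2]
  pop 2: indeg[4]->3; indeg[5]->0 | ready=[5] | order so far=[2]
  pop 5: indeg[1]->1; indeg[3]->1; indeg[6]->0; indeg[7]->1 | ready=[6] | order so far=[2, 5]
  pop 6: indeg[3]->0; indeg[4]->2 | ready=[3] | order so far=[2, 5, 6]
  pop 3: indeg[0]->0; indeg[4]->1; indeg[7]->0 | ready=[0, 7] | order so far=[2, 5, 6, 3]
  pop 0: indeg[1]->0; indeg[4]->0 | ready=[1, 4, 7] | order so far=[2, 5, 6, 3, 0]
  pop 1: no out-edges | ready=[4, 7] | order so far=[2, 5, 6, 3, 0, 1]
  pop 4: no out-edges | ready=[7] | order so far=[2, 5, 6, 3, 0, 1, 4]
  pop 7: no out-edges | ready=[] | order so far=[2, 5, 6, 3, 0, 1, 4, 7]
New canonical toposort: [2, 5, 6, 3, 0, 1, 4, 7]
Compare positions:
  Node 0: index 0 -> 4 (moved)
  Node 1: index 3 -> 5 (moved)
  Node 2: index 1 -> 0 (moved)
  Node 3: index 5 -> 3 (moved)
  Node 4: index 6 -> 6 (same)
  Node 5: index 2 -> 1 (moved)
  Node 6: index 4 -> 2 (moved)
  Node 7: index 7 -> 7 (same)
Nodes that changed position: 0 1 2 3 5 6

Answer: 0 1 2 3 5 6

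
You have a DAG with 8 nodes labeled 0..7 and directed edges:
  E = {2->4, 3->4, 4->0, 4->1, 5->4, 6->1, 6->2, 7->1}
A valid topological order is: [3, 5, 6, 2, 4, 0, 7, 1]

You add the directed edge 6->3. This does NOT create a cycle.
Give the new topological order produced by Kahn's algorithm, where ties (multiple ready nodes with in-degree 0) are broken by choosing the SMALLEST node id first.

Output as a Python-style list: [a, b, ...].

Answer: [5, 6, 2, 3, 4, 0, 7, 1]

Derivation:
Old toposort: [3, 5, 6, 2, 4, 0, 7, 1]
Added edge: 6->3
Position of 6 (2) > position of 3 (0). Must reorder: 6 must now come before 3.
Run Kahn's algorithm (break ties by smallest node id):
  initial in-degrees: [1, 3, 1, 1, 3, 0, 0, 0]
  ready (indeg=0): [5, 6, 7]
  pop 5: indeg[4]->2 | ready=[6, 7] | order so far=[5]
  pop 6: indeg[1]->2; indeg[2]->0; indeg[3]->0 | ready=[2, 3, 7] | order so far=[5, 6]
  pop 2: indeg[4]->1 | ready=[3, 7] | order so far=[5, 6, 2]
  pop 3: indeg[4]->0 | ready=[4, 7] | order so far=[5, 6, 2, 3]
  pop 4: indeg[0]->0; indeg[1]->1 | ready=[0, 7] | order so far=[5, 6, 2, 3, 4]
  pop 0: no out-edges | ready=[7] | order so far=[5, 6, 2, 3, 4, 0]
  pop 7: indeg[1]->0 | ready=[1] | order so far=[5, 6, 2, 3, 4, 0, 7]
  pop 1: no out-edges | ready=[] | order so far=[5, 6, 2, 3, 4, 0, 7, 1]
  Result: [5, 6, 2, 3, 4, 0, 7, 1]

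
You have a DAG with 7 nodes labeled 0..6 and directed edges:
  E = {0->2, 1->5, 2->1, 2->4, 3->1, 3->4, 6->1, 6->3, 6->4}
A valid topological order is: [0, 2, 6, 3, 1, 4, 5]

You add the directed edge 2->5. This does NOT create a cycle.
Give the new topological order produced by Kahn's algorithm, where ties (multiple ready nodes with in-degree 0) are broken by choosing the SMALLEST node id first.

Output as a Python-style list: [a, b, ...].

Old toposort: [0, 2, 6, 3, 1, 4, 5]
Added edge: 2->5
Position of 2 (1) < position of 5 (6). Old order still valid.
Run Kahn's algorithm (break ties by smallest node id):
  initial in-degrees: [0, 3, 1, 1, 3, 2, 0]
  ready (indeg=0): [0, 6]
  pop 0: indeg[2]->0 | ready=[2, 6] | order so far=[0]
  pop 2: indeg[1]->2; indeg[4]->2; indeg[5]->1 | ready=[6] | order so far=[0, 2]
  pop 6: indeg[1]->1; indeg[3]->0; indeg[4]->1 | ready=[3] | order so far=[0, 2, 6]
  pop 3: indeg[1]->0; indeg[4]->0 | ready=[1, 4] | order so far=[0, 2, 6, 3]
  pop 1: indeg[5]->0 | ready=[4, 5] | order so far=[0, 2, 6, 3, 1]
  pop 4: no out-edges | ready=[5] | order so far=[0, 2, 6, 3, 1, 4]
  pop 5: no out-edges | ready=[] | order so far=[0, 2, 6, 3, 1, 4, 5]
  Result: [0, 2, 6, 3, 1, 4, 5]

Answer: [0, 2, 6, 3, 1, 4, 5]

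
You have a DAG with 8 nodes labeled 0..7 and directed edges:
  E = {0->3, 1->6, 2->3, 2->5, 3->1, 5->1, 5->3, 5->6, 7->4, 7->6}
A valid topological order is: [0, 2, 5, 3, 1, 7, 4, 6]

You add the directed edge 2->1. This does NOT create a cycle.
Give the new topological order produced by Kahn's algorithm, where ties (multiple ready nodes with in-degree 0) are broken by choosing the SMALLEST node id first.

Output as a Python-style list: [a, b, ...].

Answer: [0, 2, 5, 3, 1, 7, 4, 6]

Derivation:
Old toposort: [0, 2, 5, 3, 1, 7, 4, 6]
Added edge: 2->1
Position of 2 (1) < position of 1 (4). Old order still valid.
Run Kahn's algorithm (break ties by smallest node id):
  initial in-degrees: [0, 3, 0, 3, 1, 1, 3, 0]
  ready (indeg=0): [0, 2, 7]
  pop 0: indeg[3]->2 | ready=[2, 7] | order so far=[0]
  pop 2: indeg[1]->2; indeg[3]->1; indeg[5]->0 | ready=[5, 7] | order so far=[0, 2]
  pop 5: indeg[1]->1; indeg[3]->0; indeg[6]->2 | ready=[3, 7] | order so far=[0, 2, 5]
  pop 3: indeg[1]->0 | ready=[1, 7] | order so far=[0, 2, 5, 3]
  pop 1: indeg[6]->1 | ready=[7] | order so far=[0, 2, 5, 3, 1]
  pop 7: indeg[4]->0; indeg[6]->0 | ready=[4, 6] | order so far=[0, 2, 5, 3, 1, 7]
  pop 4: no out-edges | ready=[6] | order so far=[0, 2, 5, 3, 1, 7, 4]
  pop 6: no out-edges | ready=[] | order so far=[0, 2, 5, 3, 1, 7, 4, 6]
  Result: [0, 2, 5, 3, 1, 7, 4, 6]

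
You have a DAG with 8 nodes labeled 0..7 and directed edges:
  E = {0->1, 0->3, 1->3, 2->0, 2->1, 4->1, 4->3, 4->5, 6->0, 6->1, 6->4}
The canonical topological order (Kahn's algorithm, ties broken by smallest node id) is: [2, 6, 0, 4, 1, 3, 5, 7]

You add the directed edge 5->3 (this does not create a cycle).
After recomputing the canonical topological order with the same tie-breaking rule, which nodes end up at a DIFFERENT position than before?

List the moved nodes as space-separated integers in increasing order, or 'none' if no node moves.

Old toposort: [2, 6, 0, 4, 1, 3, 5, 7]
Added edge 5->3
Recompute Kahn (smallest-id tiebreak):
  initial in-degrees: [2, 4, 0, 4, 1, 1, 0, 0]
  ready (indeg=0): [2, 6, 7]
  pop 2: indeg[0]->1; indeg[1]->3 | ready=[6, 7] | order so far=[2]
  pop 6: indeg[0]->0; indeg[1]->2; indeg[4]->0 | ready=[0, 4, 7] | order so far=[2, 6]
  pop 0: indeg[1]->1; indeg[3]->3 | ready=[4, 7] | order so far=[2, 6, 0]
  pop 4: indeg[1]->0; indeg[3]->2; indeg[5]->0 | ready=[1, 5, 7] | order so far=[2, 6, 0, 4]
  pop 1: indeg[3]->1 | ready=[5, 7] | order so far=[2, 6, 0, 4, 1]
  pop 5: indeg[3]->0 | ready=[3, 7] | order so far=[2, 6, 0, 4, 1, 5]
  pop 3: no out-edges | ready=[7] | order so far=[2, 6, 0, 4, 1, 5, 3]
  pop 7: no out-edges | ready=[] | order so far=[2, 6, 0, 4, 1, 5, 3, 7]
New canonical toposort: [2, 6, 0, 4, 1, 5, 3, 7]
Compare positions:
  Node 0: index 2 -> 2 (same)
  Node 1: index 4 -> 4 (same)
  Node 2: index 0 -> 0 (same)
  Node 3: index 5 -> 6 (moved)
  Node 4: index 3 -> 3 (same)
  Node 5: index 6 -> 5 (moved)
  Node 6: index 1 -> 1 (same)
  Node 7: index 7 -> 7 (same)
Nodes that changed position: 3 5

Answer: 3 5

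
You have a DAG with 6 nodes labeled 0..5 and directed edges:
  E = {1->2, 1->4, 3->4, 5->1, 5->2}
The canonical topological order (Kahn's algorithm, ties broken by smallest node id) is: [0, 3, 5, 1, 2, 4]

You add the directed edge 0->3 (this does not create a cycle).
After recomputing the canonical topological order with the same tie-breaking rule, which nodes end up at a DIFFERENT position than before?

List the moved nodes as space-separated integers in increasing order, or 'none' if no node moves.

Answer: none

Derivation:
Old toposort: [0, 3, 5, 1, 2, 4]
Added edge 0->3
Recompute Kahn (smallest-id tiebreak):
  initial in-degrees: [0, 1, 2, 1, 2, 0]
  ready (indeg=0): [0, 5]
  pop 0: indeg[3]->0 | ready=[3, 5] | order so far=[0]
  pop 3: indeg[4]->1 | ready=[5] | order so far=[0, 3]
  pop 5: indeg[1]->0; indeg[2]->1 | ready=[1] | order so far=[0, 3, 5]
  pop 1: indeg[2]->0; indeg[4]->0 | ready=[2, 4] | order so far=[0, 3, 5, 1]
  pop 2: no out-edges | ready=[4] | order so far=[0, 3, 5, 1, 2]
  pop 4: no out-edges | ready=[] | order so far=[0, 3, 5, 1, 2, 4]
New canonical toposort: [0, 3, 5, 1, 2, 4]
Compare positions:
  Node 0: index 0 -> 0 (same)
  Node 1: index 3 -> 3 (same)
  Node 2: index 4 -> 4 (same)
  Node 3: index 1 -> 1 (same)
  Node 4: index 5 -> 5 (same)
  Node 5: index 2 -> 2 (same)
Nodes that changed position: none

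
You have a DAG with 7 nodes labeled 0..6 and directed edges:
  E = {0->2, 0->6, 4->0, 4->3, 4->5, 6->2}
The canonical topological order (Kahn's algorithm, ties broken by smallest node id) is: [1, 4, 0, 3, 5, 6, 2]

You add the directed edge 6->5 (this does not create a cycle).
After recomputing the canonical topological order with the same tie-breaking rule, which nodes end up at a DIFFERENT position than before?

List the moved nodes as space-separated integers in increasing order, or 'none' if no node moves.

Old toposort: [1, 4, 0, 3, 5, 6, 2]
Added edge 6->5
Recompute Kahn (smallest-id tiebreak):
  initial in-degrees: [1, 0, 2, 1, 0, 2, 1]
  ready (indeg=0): [1, 4]
  pop 1: no out-edges | ready=[4] | order so far=[1]
  pop 4: indeg[0]->0; indeg[3]->0; indeg[5]->1 | ready=[0, 3] | order so far=[1, 4]
  pop 0: indeg[2]->1; indeg[6]->0 | ready=[3, 6] | order so far=[1, 4, 0]
  pop 3: no out-edges | ready=[6] | order so far=[1, 4, 0, 3]
  pop 6: indeg[2]->0; indeg[5]->0 | ready=[2, 5] | order so far=[1, 4, 0, 3, 6]
  pop 2: no out-edges | ready=[5] | order so far=[1, 4, 0, 3, 6, 2]
  pop 5: no out-edges | ready=[] | order so far=[1, 4, 0, 3, 6, 2, 5]
New canonical toposort: [1, 4, 0, 3, 6, 2, 5]
Compare positions:
  Node 0: index 2 -> 2 (same)
  Node 1: index 0 -> 0 (same)
  Node 2: index 6 -> 5 (moved)
  Node 3: index 3 -> 3 (same)
  Node 4: index 1 -> 1 (same)
  Node 5: index 4 -> 6 (moved)
  Node 6: index 5 -> 4 (moved)
Nodes that changed position: 2 5 6

Answer: 2 5 6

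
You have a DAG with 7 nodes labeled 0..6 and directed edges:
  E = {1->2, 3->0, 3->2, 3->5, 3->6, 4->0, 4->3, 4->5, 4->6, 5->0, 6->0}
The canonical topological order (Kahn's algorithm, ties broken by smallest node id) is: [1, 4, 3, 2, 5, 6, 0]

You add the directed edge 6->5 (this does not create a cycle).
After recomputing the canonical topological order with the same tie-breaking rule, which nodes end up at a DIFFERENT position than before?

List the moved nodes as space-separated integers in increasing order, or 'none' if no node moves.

Answer: 5 6

Derivation:
Old toposort: [1, 4, 3, 2, 5, 6, 0]
Added edge 6->5
Recompute Kahn (smallest-id tiebreak):
  initial in-degrees: [4, 0, 2, 1, 0, 3, 2]
  ready (indeg=0): [1, 4]
  pop 1: indeg[2]->1 | ready=[4] | order so far=[1]
  pop 4: indeg[0]->3; indeg[3]->0; indeg[5]->2; indeg[6]->1 | ready=[3] | order so far=[1, 4]
  pop 3: indeg[0]->2; indeg[2]->0; indeg[5]->1; indeg[6]->0 | ready=[2, 6] | order so far=[1, 4, 3]
  pop 2: no out-edges | ready=[6] | order so far=[1, 4, 3, 2]
  pop 6: indeg[0]->1; indeg[5]->0 | ready=[5] | order so far=[1, 4, 3, 2, 6]
  pop 5: indeg[0]->0 | ready=[0] | order so far=[1, 4, 3, 2, 6, 5]
  pop 0: no out-edges | ready=[] | order so far=[1, 4, 3, 2, 6, 5, 0]
New canonical toposort: [1, 4, 3, 2, 6, 5, 0]
Compare positions:
  Node 0: index 6 -> 6 (same)
  Node 1: index 0 -> 0 (same)
  Node 2: index 3 -> 3 (same)
  Node 3: index 2 -> 2 (same)
  Node 4: index 1 -> 1 (same)
  Node 5: index 4 -> 5 (moved)
  Node 6: index 5 -> 4 (moved)
Nodes that changed position: 5 6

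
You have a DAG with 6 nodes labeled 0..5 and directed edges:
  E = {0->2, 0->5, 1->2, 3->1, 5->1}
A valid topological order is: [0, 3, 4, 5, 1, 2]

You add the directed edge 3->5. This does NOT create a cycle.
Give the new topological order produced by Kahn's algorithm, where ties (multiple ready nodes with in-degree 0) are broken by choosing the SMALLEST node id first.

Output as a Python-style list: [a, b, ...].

Old toposort: [0, 3, 4, 5, 1, 2]
Added edge: 3->5
Position of 3 (1) < position of 5 (3). Old order still valid.
Run Kahn's algorithm (break ties by smallest node id):
  initial in-degrees: [0, 2, 2, 0, 0, 2]
  ready (indeg=0): [0, 3, 4]
  pop 0: indeg[2]->1; indeg[5]->1 | ready=[3, 4] | order so far=[0]
  pop 3: indeg[1]->1; indeg[5]->0 | ready=[4, 5] | order so far=[0, 3]
  pop 4: no out-edges | ready=[5] | order so far=[0, 3, 4]
  pop 5: indeg[1]->0 | ready=[1] | order so far=[0, 3, 4, 5]
  pop 1: indeg[2]->0 | ready=[2] | order so far=[0, 3, 4, 5, 1]
  pop 2: no out-edges | ready=[] | order so far=[0, 3, 4, 5, 1, 2]
  Result: [0, 3, 4, 5, 1, 2]

Answer: [0, 3, 4, 5, 1, 2]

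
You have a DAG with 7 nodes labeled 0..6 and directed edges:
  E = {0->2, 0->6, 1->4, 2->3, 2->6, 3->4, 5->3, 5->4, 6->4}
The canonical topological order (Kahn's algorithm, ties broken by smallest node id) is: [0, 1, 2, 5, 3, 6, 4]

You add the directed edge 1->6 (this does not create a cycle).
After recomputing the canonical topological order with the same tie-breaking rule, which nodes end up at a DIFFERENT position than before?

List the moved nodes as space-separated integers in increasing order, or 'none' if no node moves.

Old toposort: [0, 1, 2, 5, 3, 6, 4]
Added edge 1->6
Recompute Kahn (smallest-id tiebreak):
  initial in-degrees: [0, 0, 1, 2, 4, 0, 3]
  ready (indeg=0): [0, 1, 5]
  pop 0: indeg[2]->0; indeg[6]->2 | ready=[1, 2, 5] | order so far=[0]
  pop 1: indeg[4]->3; indeg[6]->1 | ready=[2, 5] | order so far=[0, 1]
  pop 2: indeg[3]->1; indeg[6]->0 | ready=[5, 6] | order so far=[0, 1, 2]
  pop 5: indeg[3]->0; indeg[4]->2 | ready=[3, 6] | order so far=[0, 1, 2, 5]
  pop 3: indeg[4]->1 | ready=[6] | order so far=[0, 1, 2, 5, 3]
  pop 6: indeg[4]->0 | ready=[4] | order so far=[0, 1, 2, 5, 3, 6]
  pop 4: no out-edges | ready=[] | order so far=[0, 1, 2, 5, 3, 6, 4]
New canonical toposort: [0, 1, 2, 5, 3, 6, 4]
Compare positions:
  Node 0: index 0 -> 0 (same)
  Node 1: index 1 -> 1 (same)
  Node 2: index 2 -> 2 (same)
  Node 3: index 4 -> 4 (same)
  Node 4: index 6 -> 6 (same)
  Node 5: index 3 -> 3 (same)
  Node 6: index 5 -> 5 (same)
Nodes that changed position: none

Answer: none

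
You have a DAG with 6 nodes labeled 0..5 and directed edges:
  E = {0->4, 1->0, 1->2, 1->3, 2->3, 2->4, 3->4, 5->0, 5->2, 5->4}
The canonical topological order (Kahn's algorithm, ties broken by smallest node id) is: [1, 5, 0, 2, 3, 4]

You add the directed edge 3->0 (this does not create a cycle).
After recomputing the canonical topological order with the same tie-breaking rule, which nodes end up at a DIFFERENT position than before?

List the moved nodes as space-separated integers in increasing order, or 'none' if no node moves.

Old toposort: [1, 5, 0, 2, 3, 4]
Added edge 3->0
Recompute Kahn (smallest-id tiebreak):
  initial in-degrees: [3, 0, 2, 2, 4, 0]
  ready (indeg=0): [1, 5]
  pop 1: indeg[0]->2; indeg[2]->1; indeg[3]->1 | ready=[5] | order so far=[1]
  pop 5: indeg[0]->1; indeg[2]->0; indeg[4]->3 | ready=[2] | order so far=[1, 5]
  pop 2: indeg[3]->0; indeg[4]->2 | ready=[3] | order so far=[1, 5, 2]
  pop 3: indeg[0]->0; indeg[4]->1 | ready=[0] | order so far=[1, 5, 2, 3]
  pop 0: indeg[4]->0 | ready=[4] | order so far=[1, 5, 2, 3, 0]
  pop 4: no out-edges | ready=[] | order so far=[1, 5, 2, 3, 0, 4]
New canonical toposort: [1, 5, 2, 3, 0, 4]
Compare positions:
  Node 0: index 2 -> 4 (moved)
  Node 1: index 0 -> 0 (same)
  Node 2: index 3 -> 2 (moved)
  Node 3: index 4 -> 3 (moved)
  Node 4: index 5 -> 5 (same)
  Node 5: index 1 -> 1 (same)
Nodes that changed position: 0 2 3

Answer: 0 2 3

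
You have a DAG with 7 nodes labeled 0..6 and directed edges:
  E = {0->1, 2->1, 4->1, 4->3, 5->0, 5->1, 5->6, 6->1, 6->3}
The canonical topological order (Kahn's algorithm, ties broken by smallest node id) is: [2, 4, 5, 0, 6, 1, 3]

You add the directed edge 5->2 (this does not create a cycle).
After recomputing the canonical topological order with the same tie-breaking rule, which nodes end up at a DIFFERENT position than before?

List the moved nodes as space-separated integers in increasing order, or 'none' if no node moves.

Answer: 0 2 4 5

Derivation:
Old toposort: [2, 4, 5, 0, 6, 1, 3]
Added edge 5->2
Recompute Kahn (smallest-id tiebreak):
  initial in-degrees: [1, 5, 1, 2, 0, 0, 1]
  ready (indeg=0): [4, 5]
  pop 4: indeg[1]->4; indeg[3]->1 | ready=[5] | order so far=[4]
  pop 5: indeg[0]->0; indeg[1]->3; indeg[2]->0; indeg[6]->0 | ready=[0, 2, 6] | order so far=[4, 5]
  pop 0: indeg[1]->2 | ready=[2, 6] | order so far=[4, 5, 0]
  pop 2: indeg[1]->1 | ready=[6] | order so far=[4, 5, 0, 2]
  pop 6: indeg[1]->0; indeg[3]->0 | ready=[1, 3] | order so far=[4, 5, 0, 2, 6]
  pop 1: no out-edges | ready=[3] | order so far=[4, 5, 0, 2, 6, 1]
  pop 3: no out-edges | ready=[] | order so far=[4, 5, 0, 2, 6, 1, 3]
New canonical toposort: [4, 5, 0, 2, 6, 1, 3]
Compare positions:
  Node 0: index 3 -> 2 (moved)
  Node 1: index 5 -> 5 (same)
  Node 2: index 0 -> 3 (moved)
  Node 3: index 6 -> 6 (same)
  Node 4: index 1 -> 0 (moved)
  Node 5: index 2 -> 1 (moved)
  Node 6: index 4 -> 4 (same)
Nodes that changed position: 0 2 4 5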